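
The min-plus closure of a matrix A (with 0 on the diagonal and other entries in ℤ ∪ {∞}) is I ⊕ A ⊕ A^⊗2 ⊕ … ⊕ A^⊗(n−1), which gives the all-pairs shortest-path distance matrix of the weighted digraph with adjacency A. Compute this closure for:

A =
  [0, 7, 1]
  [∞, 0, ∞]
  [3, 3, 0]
Closure =
  [0, 4, 1]
  [∞, 0, ∞]
  [3, 3, 0]

This is the Floyd-Warshall all-pairs shortest-path computation. For each intermediate vertex k = 0, 1, …, 2, update dist[i][j] ← min(dist[i][j], dist[i][k] + dist[k][j]). The final matrix gives, for each (i, j), the minimum total weight of any directed path from i to j (possibly empty when i = j).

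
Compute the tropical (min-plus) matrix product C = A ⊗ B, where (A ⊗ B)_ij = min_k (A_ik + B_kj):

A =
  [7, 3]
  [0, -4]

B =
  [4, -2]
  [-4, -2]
A ⊗ B =
  [-1, 1]
  [-8, -6]

Apply the min-plus product entry-by-entry:
  C[0][0] = min over k of (A[0][0] + B[0][0] = 7 + 4 = 11, A[0][1] + B[1][0] = 3 + -4 = -1) = -1 (attained at k = 1)
  C[0][1] = min over k of (A[0][0] + B[0][1] = 7 + -2 = 5, A[0][1] + B[1][1] = 3 + -2 = 1) = 1 (attained at k = 1)
  C[1][0] = min over k of (A[1][0] + B[0][0] = 0 + 4 = 4, A[1][1] + B[1][0] = -4 + -4 = -8) = -8 (attained at k = 1)
  C[1][1] = min over k of (A[1][0] + B[0][1] = 0 + -2 = -2, A[1][1] + B[1][1] = -4 + -2 = -6) = -6 (attained at k = 1)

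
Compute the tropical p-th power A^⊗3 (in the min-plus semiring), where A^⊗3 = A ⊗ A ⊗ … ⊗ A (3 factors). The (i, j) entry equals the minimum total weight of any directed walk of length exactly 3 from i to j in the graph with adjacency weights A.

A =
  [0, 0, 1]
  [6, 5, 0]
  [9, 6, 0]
A^⊗3 =
  [0, 0, 0]
  [6, 6, 0]
  [9, 6, 0]

Each entry (A^⊗3)_ij equals the minimum over all length-3 walks i = v_0 → v_1 → … → v_3 = j of Σ_t A[v_t][v_{t+1}]. For example, for (i, j) = (0, 2) we minimise over 9 possible intermediate vertex sequences; the minimum is 0, attained along the walk 0 → 0 → 1 → 2.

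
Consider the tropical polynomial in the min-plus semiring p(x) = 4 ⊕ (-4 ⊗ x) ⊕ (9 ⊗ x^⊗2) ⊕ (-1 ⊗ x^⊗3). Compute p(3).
p(3) = -1

A tropical monomial a ⊗ x^⊗i evaluates to a + i · x. Evaluating each term at x = 3:
  Term 0 contributes 4 + 0 · 3 = 4
  Term 1 contributes -4 + 1 · 3 = -1
  Term 2 contributes 9 + 2 · 3 = 15
  Term 3 contributes -1 + 3 · 3 = 8
p(3) = ⊕ of these = min[4, -1, 15, 8] = -1.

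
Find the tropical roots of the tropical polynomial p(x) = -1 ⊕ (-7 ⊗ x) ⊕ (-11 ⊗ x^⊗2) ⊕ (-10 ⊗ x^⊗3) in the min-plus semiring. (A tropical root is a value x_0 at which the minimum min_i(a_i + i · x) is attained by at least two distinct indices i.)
Roots: {-1, 4, 6}

Each tropical root is a break point of the lower envelope of the lines y = a_i + i · x (there are 4 lines, with slopes 0, 1, ..., 3). Only the lines that attain the minimum somewhere contribute to roots; other lines are dominated. Here the surviving (envelope) indices are i = 3, i = 2, i = 1, i = 0.
Intersections between consecutive envelope lines give the roots: for adjacent envelope indices i < j the intersection is x = (a_i − a_j) / (j − i). Reading off the sorted break points: {-1, 4, 6}.
Verification: at each break x_0, at least two indices attain the minimum of min_i(a_i + i · x_0).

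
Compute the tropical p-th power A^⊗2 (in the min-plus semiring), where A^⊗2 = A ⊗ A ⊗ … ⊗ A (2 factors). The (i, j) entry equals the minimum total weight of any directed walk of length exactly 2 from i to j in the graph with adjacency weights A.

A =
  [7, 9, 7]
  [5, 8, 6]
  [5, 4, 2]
A^⊗2 =
  [12, 11, 9]
  [11, 10, 8]
  [7, 6, 4]

Each entry (A^⊗2)_ij equals the minimum over all length-2 walks i = v_0 → v_1 → … → v_2 = j of Σ_t A[v_t][v_{t+1}]. For example, for (i, j) = (0, 2) we minimise over 3 possible intermediate vertex sequences; the minimum is 9, attained along the walk 0 → 2 → 2.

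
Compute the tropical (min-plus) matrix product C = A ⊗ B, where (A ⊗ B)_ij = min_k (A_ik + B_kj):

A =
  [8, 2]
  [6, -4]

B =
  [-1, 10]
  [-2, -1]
A ⊗ B =
  [0, 1]
  [-6, -5]

Apply the min-plus product entry-by-entry:
  C[0][0] = min over k of (A[0][0] + B[0][0] = 8 + -1 = 7, A[0][1] + B[1][0] = 2 + -2 = 0) = 0 (attained at k = 1)
  C[0][1] = min over k of (A[0][0] + B[0][1] = 8 + 10 = 18, A[0][1] + B[1][1] = 2 + -1 = 1) = 1 (attained at k = 1)
  C[1][0] = min over k of (A[1][0] + B[0][0] = 6 + -1 = 5, A[1][1] + B[1][0] = -4 + -2 = -6) = -6 (attained at k = 1)
  C[1][1] = min over k of (A[1][0] + B[0][1] = 6 + 10 = 16, A[1][1] + B[1][1] = -4 + -1 = -5) = -5 (attained at k = 1)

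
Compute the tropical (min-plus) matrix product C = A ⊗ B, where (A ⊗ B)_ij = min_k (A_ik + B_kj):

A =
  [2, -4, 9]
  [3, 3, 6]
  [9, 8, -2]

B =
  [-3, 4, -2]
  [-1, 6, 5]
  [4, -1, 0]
A ⊗ B =
  [-5, 2, 0]
  [0, 5, 1]
  [2, -3, -2]

Apply the min-plus product entry-by-entry:
  C[0][0] = min over k of (A[0][0] + B[0][0] = 2 + -3 = -1, A[0][1] + B[1][0] = -4 + -1 = -5, A[0][2] + B[2][0] = 9 + 4 = 13) = -5 (attained at k = 1)
  C[0][1] = min over k of (A[0][0] + B[0][1] = 2 + 4 = 6, A[0][1] + B[1][1] = -4 + 6 = 2, A[0][2] + B[2][1] = 9 + -1 = 8) = 2 (attained at k = 1)
  C[0][2] = min over k of (A[0][0] + B[0][2] = 2 + -2 = 0, A[0][1] + B[1][2] = -4 + 5 = 1, A[0][2] + B[2][2] = 9 + 0 = 9) = 0 (attained at k = 0)
  C[1][0] = min over k of (A[1][0] + B[0][0] = 3 + -3 = 0, A[1][1] + B[1][0] = 3 + -1 = 2, A[1][2] + B[2][0] = 6 + 4 = 10) = 0 (attained at k = 0)
  C[1][1] = min over k of (A[1][0] + B[0][1] = 3 + 4 = 7, A[1][1] + B[1][1] = 3 + 6 = 9, A[1][2] + B[2][1] = 6 + -1 = 5) = 5 (attained at k = 2)
  C[1][2] = min over k of (A[1][0] + B[0][2] = 3 + -2 = 1, A[1][1] + B[1][2] = 3 + 5 = 8, A[1][2] + B[2][2] = 6 + 0 = 6) = 1 (attained at k = 0)
  C[2][0] = min over k of (A[2][0] + B[0][0] = 9 + -3 = 6, A[2][1] + B[1][0] = 8 + -1 = 7, A[2][2] + B[2][0] = -2 + 4 = 2) = 2 (attained at k = 2)
  C[2][1] = min over k of (A[2][0] + B[0][1] = 9 + 4 = 13, A[2][1] + B[1][1] = 8 + 6 = 14, A[2][2] + B[2][1] = -2 + -1 = -3) = -3 (attained at k = 2)
  C[2][2] = min over k of (A[2][0] + B[0][2] = 9 + -2 = 7, A[2][1] + B[1][2] = 8 + 5 = 13, A[2][2] + B[2][2] = -2 + 0 = -2) = -2 (attained at k = 2)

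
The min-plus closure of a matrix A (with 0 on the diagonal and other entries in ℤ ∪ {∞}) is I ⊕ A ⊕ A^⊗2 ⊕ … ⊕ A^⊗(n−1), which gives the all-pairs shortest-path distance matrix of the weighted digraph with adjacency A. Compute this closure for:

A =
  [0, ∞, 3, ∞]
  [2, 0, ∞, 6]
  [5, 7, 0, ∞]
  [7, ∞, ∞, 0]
Closure =
  [0, 10, 3, 16]
  [2, 0, 5, 6]
  [5, 7, 0, 13]
  [7, 17, 10, 0]

This is the Floyd-Warshall all-pairs shortest-path computation. For each intermediate vertex k = 0, 1, …, 3, update dist[i][j] ← min(dist[i][j], dist[i][k] + dist[k][j]). The final matrix gives, for each (i, j), the minimum total weight of any directed path from i to j (possibly empty when i = j).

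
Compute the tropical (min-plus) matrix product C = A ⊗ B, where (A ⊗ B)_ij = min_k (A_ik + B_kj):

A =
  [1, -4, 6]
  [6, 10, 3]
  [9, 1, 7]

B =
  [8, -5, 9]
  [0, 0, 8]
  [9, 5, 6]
A ⊗ B =
  [-4, -4, 4]
  [10, 1, 9]
  [1, 1, 9]

Apply the min-plus product entry-by-entry:
  C[0][0] = min over k of (A[0][0] + B[0][0] = 1 + 8 = 9, A[0][1] + B[1][0] = -4 + 0 = -4, A[0][2] + B[2][0] = 6 + 9 = 15) = -4 (attained at k = 1)
  C[0][1] = min over k of (A[0][0] + B[0][1] = 1 + -5 = -4, A[0][1] + B[1][1] = -4 + 0 = -4, A[0][2] + B[2][1] = 6 + 5 = 11) = -4 (attained at k = 0)
  C[0][2] = min over k of (A[0][0] + B[0][2] = 1 + 9 = 10, A[0][1] + B[1][2] = -4 + 8 = 4, A[0][2] + B[2][2] = 6 + 6 = 12) = 4 (attained at k = 1)
  C[1][0] = min over k of (A[1][0] + B[0][0] = 6 + 8 = 14, A[1][1] + B[1][0] = 10 + 0 = 10, A[1][2] + B[2][0] = 3 + 9 = 12) = 10 (attained at k = 1)
  C[1][1] = min over k of (A[1][0] + B[0][1] = 6 + -5 = 1, A[1][1] + B[1][1] = 10 + 0 = 10, A[1][2] + B[2][1] = 3 + 5 = 8) = 1 (attained at k = 0)
  C[1][2] = min over k of (A[1][0] + B[0][2] = 6 + 9 = 15, A[1][1] + B[1][2] = 10 + 8 = 18, A[1][2] + B[2][2] = 3 + 6 = 9) = 9 (attained at k = 2)
  C[2][0] = min over k of (A[2][0] + B[0][0] = 9 + 8 = 17, A[2][1] + B[1][0] = 1 + 0 = 1, A[2][2] + B[2][0] = 7 + 9 = 16) = 1 (attained at k = 1)
  C[2][1] = min over k of (A[2][0] + B[0][1] = 9 + -5 = 4, A[2][1] + B[1][1] = 1 + 0 = 1, A[2][2] + B[2][1] = 7 + 5 = 12) = 1 (attained at k = 1)
  C[2][2] = min over k of (A[2][0] + B[0][2] = 9 + 9 = 18, A[2][1] + B[1][2] = 1 + 8 = 9, A[2][2] + B[2][2] = 7 + 6 = 13) = 9 (attained at k = 1)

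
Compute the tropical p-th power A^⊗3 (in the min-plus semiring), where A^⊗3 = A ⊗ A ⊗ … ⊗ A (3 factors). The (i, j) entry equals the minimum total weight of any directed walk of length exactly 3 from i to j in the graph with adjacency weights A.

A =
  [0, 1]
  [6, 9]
A^⊗3 =
  [0, 1]
  [6, 7]

Each entry (A^⊗3)_ij equals the minimum over all length-3 walks i = v_0 → v_1 → … → v_3 = j of Σ_t A[v_t][v_{t+1}]. For example, for (i, j) = (0, 1) we minimise over 4 possible intermediate vertex sequences; the minimum is 1, attained along the walk 0 → 0 → 0 → 1.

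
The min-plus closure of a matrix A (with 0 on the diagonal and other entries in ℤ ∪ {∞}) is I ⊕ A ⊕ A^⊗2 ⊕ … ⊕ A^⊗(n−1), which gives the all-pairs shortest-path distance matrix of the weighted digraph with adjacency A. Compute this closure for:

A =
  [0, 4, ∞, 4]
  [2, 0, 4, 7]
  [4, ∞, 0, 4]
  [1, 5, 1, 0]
Closure =
  [0, 4, 5, 4]
  [2, 0, 4, 6]
  [4, 8, 0, 4]
  [1, 5, 1, 0]

This is the Floyd-Warshall all-pairs shortest-path computation. For each intermediate vertex k = 0, 1, …, 3, update dist[i][j] ← min(dist[i][j], dist[i][k] + dist[k][j]). The final matrix gives, for each (i, j), the minimum total weight of any directed path from i to j (possibly empty when i = j).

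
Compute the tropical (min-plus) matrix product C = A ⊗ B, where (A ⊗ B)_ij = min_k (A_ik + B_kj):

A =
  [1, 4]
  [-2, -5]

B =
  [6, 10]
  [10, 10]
A ⊗ B =
  [7, 11]
  [4, 5]

Apply the min-plus product entry-by-entry:
  C[0][0] = min over k of (A[0][0] + B[0][0] = 1 + 6 = 7, A[0][1] + B[1][0] = 4 + 10 = 14) = 7 (attained at k = 0)
  C[0][1] = min over k of (A[0][0] + B[0][1] = 1 + 10 = 11, A[0][1] + B[1][1] = 4 + 10 = 14) = 11 (attained at k = 0)
  C[1][0] = min over k of (A[1][0] + B[0][0] = -2 + 6 = 4, A[1][1] + B[1][0] = -5 + 10 = 5) = 4 (attained at k = 0)
  C[1][1] = min over k of (A[1][0] + B[0][1] = -2 + 10 = 8, A[1][1] + B[1][1] = -5 + 10 = 5) = 5 (attained at k = 1)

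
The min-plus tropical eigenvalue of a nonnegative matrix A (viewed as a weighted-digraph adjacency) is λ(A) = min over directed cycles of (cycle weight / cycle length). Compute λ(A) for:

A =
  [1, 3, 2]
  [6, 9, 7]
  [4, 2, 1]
λ(A) = 1

Enumerate directed cycles and compute their means (weight / length). Sample:
  cycle 0 → 0: weight = 1, length = 1, mean = 1/1 ≈ 1.000
  cycle 1 → 1: weight = 9, length = 1, mean = 9/1 ≈ 9.000
  cycle 2 → 2: weight = 1, length = 1, mean = 1/1 ≈ 1.000
  cycle 0 → 1 → 0: weight = 9, length = 2, mean = 9/2 ≈ 4.500
  cycle 0 → 2 → 0: weight = 6, length = 2, mean = 6/2 ≈ 3.000
  cycle 1 → 0 → 1: weight = 9, length = 2, mean = 9/2 ≈ 4.500
Minimum mean = 1.000, attained e.g. along the cycle 0 → 0 with weight 1 and length 1. So λ(A) = 1/1 = 1.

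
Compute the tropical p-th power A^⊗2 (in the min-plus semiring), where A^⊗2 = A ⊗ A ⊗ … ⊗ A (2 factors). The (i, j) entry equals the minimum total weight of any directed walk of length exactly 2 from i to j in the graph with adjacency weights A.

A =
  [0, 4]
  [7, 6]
A^⊗2 =
  [0, 4]
  [7, 11]

Each entry (A^⊗2)_ij equals the minimum over all length-2 walks i = v_0 → v_1 → … → v_2 = j of Σ_t A[v_t][v_{t+1}]. For example, for (i, j) = (0, 1) we minimise over 2 possible intermediate vertex sequences; the minimum is 4, attained along the walk 0 → 0 → 1.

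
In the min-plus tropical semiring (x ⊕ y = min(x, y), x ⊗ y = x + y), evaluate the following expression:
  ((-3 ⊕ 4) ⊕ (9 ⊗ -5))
((-3 ⊕ 4) ⊕ (9 ⊗ -5)) = -3

Expand innermost to outermost. Recall ⊕ takes the minimum of its arguments and ⊗ takes their sum. Working out the expression ((-3 ⊕ 4) ⊕ (9 ⊗ -5)) gives -3.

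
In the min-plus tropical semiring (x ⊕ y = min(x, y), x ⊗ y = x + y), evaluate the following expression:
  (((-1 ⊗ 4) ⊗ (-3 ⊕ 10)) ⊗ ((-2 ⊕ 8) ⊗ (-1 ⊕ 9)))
(((-1 ⊗ 4) ⊗ (-3 ⊕ 10)) ⊗ ((-2 ⊕ 8) ⊗ (-1 ⊕ 9))) = -3

Expand innermost to outermost. Recall ⊕ takes the minimum of its arguments and ⊗ takes their sum. Working out the expression (((-1 ⊗ 4) ⊗ (-3 ⊕ 10)) ⊗ ((-2 ⊕ 8) ⊗ (-1 ⊕ 9))) gives -3.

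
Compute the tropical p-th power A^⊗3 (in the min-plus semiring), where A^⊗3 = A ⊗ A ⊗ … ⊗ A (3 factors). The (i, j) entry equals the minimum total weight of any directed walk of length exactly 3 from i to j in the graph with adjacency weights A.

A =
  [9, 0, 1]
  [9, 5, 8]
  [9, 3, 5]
A^⊗3 =
  [13, 9, 10]
  [18, 13, 15]
  [17, 12, 13]

Each entry (A^⊗3)_ij equals the minimum over all length-3 walks i = v_0 → v_1 → … → v_3 = j of Σ_t A[v_t][v_{t+1}]. For example, for (i, j) = (0, 2) we minimise over 9 possible intermediate vertex sequences; the minimum is 10, attained along the walk 0 → 1 → 0 → 2.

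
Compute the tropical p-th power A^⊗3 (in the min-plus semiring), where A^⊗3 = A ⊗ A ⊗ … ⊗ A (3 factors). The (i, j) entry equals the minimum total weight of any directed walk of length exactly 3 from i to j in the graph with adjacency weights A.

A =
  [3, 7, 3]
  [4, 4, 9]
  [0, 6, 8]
A^⊗3 =
  [6, 10, 6]
  [7, 12, 10]
  [3, 9, 6]

Each entry (A^⊗3)_ij equals the minimum over all length-3 walks i = v_0 → v_1 → … → v_3 = j of Σ_t A[v_t][v_{t+1}]. For example, for (i, j) = (0, 2) we minimise over 9 possible intermediate vertex sequences; the minimum is 6, attained along the walk 0 → 2 → 0 → 2.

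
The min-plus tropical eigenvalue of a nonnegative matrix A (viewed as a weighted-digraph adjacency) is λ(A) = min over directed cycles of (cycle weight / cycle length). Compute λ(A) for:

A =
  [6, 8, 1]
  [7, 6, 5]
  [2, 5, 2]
λ(A) = 3/2

Enumerate directed cycles and compute their means (weight / length). Sample:
  cycle 0 → 0: weight = 6, length = 1, mean = 6/1 ≈ 6.000
  cycle 1 → 1: weight = 6, length = 1, mean = 6/1 ≈ 6.000
  cycle 2 → 2: weight = 2, length = 1, mean = 2/1 ≈ 2.000
  cycle 0 → 1 → 0: weight = 15, length = 2, mean = 15/2 ≈ 7.500
  cycle 0 → 2 → 0: weight = 3, length = 2, mean = 3/2 ≈ 1.500
  cycle 1 → 0 → 1: weight = 15, length = 2, mean = 15/2 ≈ 7.500
Minimum mean = 1.500, attained e.g. along the cycle 0 → 2 → 0 with weight 3 and length 2. So λ(A) = 3/2 = 3/2.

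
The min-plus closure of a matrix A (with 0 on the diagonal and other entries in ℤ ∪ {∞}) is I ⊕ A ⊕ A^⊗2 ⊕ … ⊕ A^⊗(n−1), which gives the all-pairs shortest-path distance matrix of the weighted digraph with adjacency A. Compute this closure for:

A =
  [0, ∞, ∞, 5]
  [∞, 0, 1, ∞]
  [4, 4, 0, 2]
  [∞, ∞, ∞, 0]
Closure =
  [0, ∞, ∞, 5]
  [5, 0, 1, 3]
  [4, 4, 0, 2]
  [∞, ∞, ∞, 0]

This is the Floyd-Warshall all-pairs shortest-path computation. For each intermediate vertex k = 0, 1, …, 3, update dist[i][j] ← min(dist[i][j], dist[i][k] + dist[k][j]). The final matrix gives, for each (i, j), the minimum total weight of any directed path from i to j (possibly empty when i = j).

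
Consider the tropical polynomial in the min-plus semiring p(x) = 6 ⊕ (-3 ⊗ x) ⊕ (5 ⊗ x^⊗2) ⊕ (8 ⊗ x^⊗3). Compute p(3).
p(3) = 0

A tropical monomial a ⊗ x^⊗i evaluates to a + i · x. Evaluating each term at x = 3:
  Term 0 contributes 6 + 0 · 3 = 6
  Term 1 contributes -3 + 1 · 3 = 0
  Term 2 contributes 5 + 2 · 3 = 11
  Term 3 contributes 8 + 3 · 3 = 17
p(3) = ⊕ of these = min[6, 0, 11, 17] = 0.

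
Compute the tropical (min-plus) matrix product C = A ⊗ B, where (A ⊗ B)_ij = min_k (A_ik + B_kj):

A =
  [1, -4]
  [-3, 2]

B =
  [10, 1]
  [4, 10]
A ⊗ B =
  [0, 2]
  [6, -2]

Apply the min-plus product entry-by-entry:
  C[0][0] = min over k of (A[0][0] + B[0][0] = 1 + 10 = 11, A[0][1] + B[1][0] = -4 + 4 = 0) = 0 (attained at k = 1)
  C[0][1] = min over k of (A[0][0] + B[0][1] = 1 + 1 = 2, A[0][1] + B[1][1] = -4 + 10 = 6) = 2 (attained at k = 0)
  C[1][0] = min over k of (A[1][0] + B[0][0] = -3 + 10 = 7, A[1][1] + B[1][0] = 2 + 4 = 6) = 6 (attained at k = 1)
  C[1][1] = min over k of (A[1][0] + B[0][1] = -3 + 1 = -2, A[1][1] + B[1][1] = 2 + 10 = 12) = -2 (attained at k = 0)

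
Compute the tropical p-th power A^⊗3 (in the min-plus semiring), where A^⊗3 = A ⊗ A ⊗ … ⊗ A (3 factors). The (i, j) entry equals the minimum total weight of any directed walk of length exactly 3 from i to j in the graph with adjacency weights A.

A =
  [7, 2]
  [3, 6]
A^⊗3 =
  [11, 7]
  [8, 11]

Each entry (A^⊗3)_ij equals the minimum over all length-3 walks i = v_0 → v_1 → … → v_3 = j of Σ_t A[v_t][v_{t+1}]. For example, for (i, j) = (0, 1) we minimise over 4 possible intermediate vertex sequences; the minimum is 7, attained along the walk 0 → 1 → 0 → 1.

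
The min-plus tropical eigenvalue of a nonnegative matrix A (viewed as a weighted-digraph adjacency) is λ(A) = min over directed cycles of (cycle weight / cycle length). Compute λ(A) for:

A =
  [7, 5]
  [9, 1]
λ(A) = 1

Enumerate directed cycles and compute their means (weight / length). Sample:
  cycle 0 → 0: weight = 7, length = 1, mean = 7/1 ≈ 7.000
  cycle 1 → 1: weight = 1, length = 1, mean = 1/1 ≈ 1.000
  cycle 0 → 1 → 0: weight = 14, length = 2, mean = 14/2 ≈ 7.000
  cycle 1 → 0 → 1: weight = 14, length = 2, mean = 14/2 ≈ 7.000
Minimum mean = 1.000, attained e.g. along the cycle 1 → 1 with weight 1 and length 1. So λ(A) = 1/1 = 1.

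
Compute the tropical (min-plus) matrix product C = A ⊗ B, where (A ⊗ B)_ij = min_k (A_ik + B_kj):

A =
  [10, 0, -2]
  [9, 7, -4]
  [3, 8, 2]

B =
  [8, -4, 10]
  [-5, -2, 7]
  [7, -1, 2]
A ⊗ B =
  [-5, -3, 0]
  [2, -5, -2]
  [3, -1, 4]

Apply the min-plus product entry-by-entry:
  C[0][0] = min over k of (A[0][0] + B[0][0] = 10 + 8 = 18, A[0][1] + B[1][0] = 0 + -5 = -5, A[0][2] + B[2][0] = -2 + 7 = 5) = -5 (attained at k = 1)
  C[0][1] = min over k of (A[0][0] + B[0][1] = 10 + -4 = 6, A[0][1] + B[1][1] = 0 + -2 = -2, A[0][2] + B[2][1] = -2 + -1 = -3) = -3 (attained at k = 2)
  C[0][2] = min over k of (A[0][0] + B[0][2] = 10 + 10 = 20, A[0][1] + B[1][2] = 0 + 7 = 7, A[0][2] + B[2][2] = -2 + 2 = 0) = 0 (attained at k = 2)
  C[1][0] = min over k of (A[1][0] + B[0][0] = 9 + 8 = 17, A[1][1] + B[1][0] = 7 + -5 = 2, A[1][2] + B[2][0] = -4 + 7 = 3) = 2 (attained at k = 1)
  C[1][1] = min over k of (A[1][0] + B[0][1] = 9 + -4 = 5, A[1][1] + B[1][1] = 7 + -2 = 5, A[1][2] + B[2][1] = -4 + -1 = -5) = -5 (attained at k = 2)
  C[1][2] = min over k of (A[1][0] + B[0][2] = 9 + 10 = 19, A[1][1] + B[1][2] = 7 + 7 = 14, A[1][2] + B[2][2] = -4 + 2 = -2) = -2 (attained at k = 2)
  C[2][0] = min over k of (A[2][0] + B[0][0] = 3 + 8 = 11, A[2][1] + B[1][0] = 8 + -5 = 3, A[2][2] + B[2][0] = 2 + 7 = 9) = 3 (attained at k = 1)
  C[2][1] = min over k of (A[2][0] + B[0][1] = 3 + -4 = -1, A[2][1] + B[1][1] = 8 + -2 = 6, A[2][2] + B[2][1] = 2 + -1 = 1) = -1 (attained at k = 0)
  C[2][2] = min over k of (A[2][0] + B[0][2] = 3 + 10 = 13, A[2][1] + B[1][2] = 8 + 7 = 15, A[2][2] + B[2][2] = 2 + 2 = 4) = 4 (attained at k = 2)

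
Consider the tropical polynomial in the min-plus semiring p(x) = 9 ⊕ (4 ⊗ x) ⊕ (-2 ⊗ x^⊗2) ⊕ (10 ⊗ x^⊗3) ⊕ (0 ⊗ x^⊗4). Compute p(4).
p(4) = 6

A tropical monomial a ⊗ x^⊗i evaluates to a + i · x. Evaluating each term at x = 4:
  Term 0 contributes 9 + 0 · 4 = 9
  Term 1 contributes 4 + 1 · 4 = 8
  Term 2 contributes -2 + 2 · 4 = 6
  Term 3 contributes 10 + 3 · 4 = 22
  Term 4 contributes 0 + 4 · 4 = 16
p(4) = ⊕ of these = min[9, 8, 6, 22, 16] = 6.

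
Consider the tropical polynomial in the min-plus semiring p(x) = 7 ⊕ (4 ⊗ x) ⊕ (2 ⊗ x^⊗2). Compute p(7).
p(7) = 7

A tropical monomial a ⊗ x^⊗i evaluates to a + i · x. Evaluating each term at x = 7:
  Term 0 contributes 7 + 0 · 7 = 7
  Term 1 contributes 4 + 1 · 7 = 11
  Term 2 contributes 2 + 2 · 7 = 16
p(7) = ⊕ of these = min[7, 11, 16] = 7.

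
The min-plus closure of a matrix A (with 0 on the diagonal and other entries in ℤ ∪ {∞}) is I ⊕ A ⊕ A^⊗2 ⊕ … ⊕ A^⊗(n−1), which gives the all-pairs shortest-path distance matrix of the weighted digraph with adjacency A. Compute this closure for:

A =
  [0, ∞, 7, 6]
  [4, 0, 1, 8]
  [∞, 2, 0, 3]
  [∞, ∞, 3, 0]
Closure =
  [0, 9, 7, 6]
  [4, 0, 1, 4]
  [6, 2, 0, 3]
  [9, 5, 3, 0]

This is the Floyd-Warshall all-pairs shortest-path computation. For each intermediate vertex k = 0, 1, …, 3, update dist[i][j] ← min(dist[i][j], dist[i][k] + dist[k][j]). The final matrix gives, for each (i, j), the minimum total weight of any directed path from i to j (possibly empty when i = j).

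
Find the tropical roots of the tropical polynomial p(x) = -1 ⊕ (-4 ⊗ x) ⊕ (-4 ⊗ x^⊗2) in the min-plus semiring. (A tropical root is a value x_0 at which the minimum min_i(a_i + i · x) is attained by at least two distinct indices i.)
Roots: {0, 3}

Each tropical root is a break point of the lower envelope of the lines y = a_i + i · x (there are 3 lines, with slopes 0, 1, ..., 2). Only the lines that attain the minimum somewhere contribute to roots; other lines are dominated. Here the surviving (envelope) indices are i = 2, i = 1, i = 0.
Intersections between consecutive envelope lines give the roots: for adjacent envelope indices i < j the intersection is x = (a_i − a_j) / (j − i). Reading off the sorted break points: {0, 3}.
Verification: at each break x_0, at least two indices attain the minimum of min_i(a_i + i · x_0).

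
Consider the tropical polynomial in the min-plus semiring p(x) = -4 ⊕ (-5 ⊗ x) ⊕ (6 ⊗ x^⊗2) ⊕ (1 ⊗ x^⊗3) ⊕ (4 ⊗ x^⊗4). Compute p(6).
p(6) = -4

A tropical monomial a ⊗ x^⊗i evaluates to a + i · x. Evaluating each term at x = 6:
  Term 0 contributes -4 + 0 · 6 = -4
  Term 1 contributes -5 + 1 · 6 = 1
  Term 2 contributes 6 + 2 · 6 = 18
  Term 3 contributes 1 + 3 · 6 = 19
  Term 4 contributes 4 + 4 · 6 = 28
p(6) = ⊕ of these = min[-4, 1, 18, 19, 28] = -4.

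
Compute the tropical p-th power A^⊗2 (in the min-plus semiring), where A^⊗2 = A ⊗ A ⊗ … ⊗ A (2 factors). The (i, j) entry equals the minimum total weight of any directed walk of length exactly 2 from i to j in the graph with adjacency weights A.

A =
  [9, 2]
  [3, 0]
A^⊗2 =
  [5, 2]
  [3, 0]

Each entry (A^⊗2)_ij equals the minimum over all length-2 walks i = v_0 → v_1 → … → v_2 = j of Σ_t A[v_t][v_{t+1}]. For example, for (i, j) = (0, 1) we minimise over 2 possible intermediate vertex sequences; the minimum is 2, attained along the walk 0 → 1 → 1.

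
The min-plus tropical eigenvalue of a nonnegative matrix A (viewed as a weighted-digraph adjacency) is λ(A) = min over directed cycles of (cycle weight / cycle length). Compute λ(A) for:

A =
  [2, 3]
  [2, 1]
λ(A) = 1

Enumerate directed cycles and compute their means (weight / length). Sample:
  cycle 0 → 0: weight = 2, length = 1, mean = 2/1 ≈ 2.000
  cycle 1 → 1: weight = 1, length = 1, mean = 1/1 ≈ 1.000
  cycle 0 → 1 → 0: weight = 5, length = 2, mean = 5/2 ≈ 2.500
  cycle 1 → 0 → 1: weight = 5, length = 2, mean = 5/2 ≈ 2.500
Minimum mean = 1.000, attained e.g. along the cycle 1 → 1 with weight 1 and length 1. So λ(A) = 1/1 = 1.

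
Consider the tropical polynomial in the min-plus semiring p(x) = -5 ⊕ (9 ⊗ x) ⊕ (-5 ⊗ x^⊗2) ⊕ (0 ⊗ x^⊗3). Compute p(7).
p(7) = -5

A tropical monomial a ⊗ x^⊗i evaluates to a + i · x. Evaluating each term at x = 7:
  Term 0 contributes -5 + 0 · 7 = -5
  Term 1 contributes 9 + 1 · 7 = 16
  Term 2 contributes -5 + 2 · 7 = 9
  Term 3 contributes 0 + 3 · 7 = 21
p(7) = ⊕ of these = min[-5, 16, 9, 21] = -5.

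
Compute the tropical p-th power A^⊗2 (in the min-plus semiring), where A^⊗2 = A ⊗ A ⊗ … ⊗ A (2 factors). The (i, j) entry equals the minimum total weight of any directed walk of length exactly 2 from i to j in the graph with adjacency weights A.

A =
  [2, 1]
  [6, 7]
A^⊗2 =
  [4, 3]
  [8, 7]

Each entry (A^⊗2)_ij equals the minimum over all length-2 walks i = v_0 → v_1 → … → v_2 = j of Σ_t A[v_t][v_{t+1}]. For example, for (i, j) = (0, 1) we minimise over 2 possible intermediate vertex sequences; the minimum is 3, attained along the walk 0 → 0 → 1.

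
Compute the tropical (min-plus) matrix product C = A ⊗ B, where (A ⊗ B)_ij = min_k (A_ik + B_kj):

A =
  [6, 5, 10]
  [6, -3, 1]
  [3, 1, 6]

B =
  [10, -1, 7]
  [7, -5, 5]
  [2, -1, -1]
A ⊗ B =
  [12, 0, 9]
  [3, -8, 0]
  [8, -4, 5]

Apply the min-plus product entry-by-entry:
  C[0][0] = min over k of (A[0][0] + B[0][0] = 6 + 10 = 16, A[0][1] + B[1][0] = 5 + 7 = 12, A[0][2] + B[2][0] = 10 + 2 = 12) = 12 (attained at k = 1)
  C[0][1] = min over k of (A[0][0] + B[0][1] = 6 + -1 = 5, A[0][1] + B[1][1] = 5 + -5 = 0, A[0][2] + B[2][1] = 10 + -1 = 9) = 0 (attained at k = 1)
  C[0][2] = min over k of (A[0][0] + B[0][2] = 6 + 7 = 13, A[0][1] + B[1][2] = 5 + 5 = 10, A[0][2] + B[2][2] = 10 + -1 = 9) = 9 (attained at k = 2)
  C[1][0] = min over k of (A[1][0] + B[0][0] = 6 + 10 = 16, A[1][1] + B[1][0] = -3 + 7 = 4, A[1][2] + B[2][0] = 1 + 2 = 3) = 3 (attained at k = 2)
  C[1][1] = min over k of (A[1][0] + B[0][1] = 6 + -1 = 5, A[1][1] + B[1][1] = -3 + -5 = -8, A[1][2] + B[2][1] = 1 + -1 = 0) = -8 (attained at k = 1)
  C[1][2] = min over k of (A[1][0] + B[0][2] = 6 + 7 = 13, A[1][1] + B[1][2] = -3 + 5 = 2, A[1][2] + B[2][2] = 1 + -1 = 0) = 0 (attained at k = 2)
  C[2][0] = min over k of (A[2][0] + B[0][0] = 3 + 10 = 13, A[2][1] + B[1][0] = 1 + 7 = 8, A[2][2] + B[2][0] = 6 + 2 = 8) = 8 (attained at k = 1)
  C[2][1] = min over k of (A[2][0] + B[0][1] = 3 + -1 = 2, A[2][1] + B[1][1] = 1 + -5 = -4, A[2][2] + B[2][1] = 6 + -1 = 5) = -4 (attained at k = 1)
  C[2][2] = min over k of (A[2][0] + B[0][2] = 3 + 7 = 10, A[2][1] + B[1][2] = 1 + 5 = 6, A[2][2] + B[2][2] = 6 + -1 = 5) = 5 (attained at k = 2)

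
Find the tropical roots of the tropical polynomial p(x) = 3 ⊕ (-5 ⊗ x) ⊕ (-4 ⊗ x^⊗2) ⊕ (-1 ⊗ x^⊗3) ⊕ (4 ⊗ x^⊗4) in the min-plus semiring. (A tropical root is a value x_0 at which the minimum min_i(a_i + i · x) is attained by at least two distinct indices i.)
Roots: {-5, -3, -1, 8}

Each tropical root is a break point of the lower envelope of the lines y = a_i + i · x (there are 5 lines, with slopes 0, 1, ..., 4). Only the lines that attain the minimum somewhere contribute to roots; other lines are dominated. Here the surviving (envelope) indices are i = 4, i = 3, i = 2, i = 1, i = 0.
Intersections between consecutive envelope lines give the roots: for adjacent envelope indices i < j the intersection is x = (a_i − a_j) / (j − i). Reading off the sorted break points: {-5, -3, -1, 8}.
Verification: at each break x_0, at least two indices attain the minimum of min_i(a_i + i · x_0).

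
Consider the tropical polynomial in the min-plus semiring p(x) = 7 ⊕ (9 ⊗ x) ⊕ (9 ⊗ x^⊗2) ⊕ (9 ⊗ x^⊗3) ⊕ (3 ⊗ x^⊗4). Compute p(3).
p(3) = 7

A tropical monomial a ⊗ x^⊗i evaluates to a + i · x. Evaluating each term at x = 3:
  Term 0 contributes 7 + 0 · 3 = 7
  Term 1 contributes 9 + 1 · 3 = 12
  Term 2 contributes 9 + 2 · 3 = 15
  Term 3 contributes 9 + 3 · 3 = 18
  Term 4 contributes 3 + 4 · 3 = 15
p(3) = ⊕ of these = min[7, 12, 15, 18, 15] = 7.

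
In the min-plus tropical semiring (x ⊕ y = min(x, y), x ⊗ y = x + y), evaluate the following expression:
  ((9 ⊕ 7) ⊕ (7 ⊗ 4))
((9 ⊕ 7) ⊕ (7 ⊗ 4)) = 7

Expand innermost to outermost. Recall ⊕ takes the minimum of its arguments and ⊗ takes their sum. Working out the expression ((9 ⊕ 7) ⊕ (7 ⊗ 4)) gives 7.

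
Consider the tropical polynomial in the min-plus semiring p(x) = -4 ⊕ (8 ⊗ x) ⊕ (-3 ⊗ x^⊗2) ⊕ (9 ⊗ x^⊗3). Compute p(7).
p(7) = -4

A tropical monomial a ⊗ x^⊗i evaluates to a + i · x. Evaluating each term at x = 7:
  Term 0 contributes -4 + 0 · 7 = -4
  Term 1 contributes 8 + 1 · 7 = 15
  Term 2 contributes -3 + 2 · 7 = 11
  Term 3 contributes 9 + 3 · 7 = 30
p(7) = ⊕ of these = min[-4, 15, 11, 30] = -4.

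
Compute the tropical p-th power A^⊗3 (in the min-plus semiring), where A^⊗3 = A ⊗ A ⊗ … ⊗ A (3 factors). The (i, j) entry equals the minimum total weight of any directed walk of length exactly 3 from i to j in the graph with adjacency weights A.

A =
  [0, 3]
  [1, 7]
A^⊗3 =
  [0, 3]
  [1, 4]

Each entry (A^⊗3)_ij equals the minimum over all length-3 walks i = v_0 → v_1 → … → v_3 = j of Σ_t A[v_t][v_{t+1}]. For example, for (i, j) = (0, 1) we minimise over 4 possible intermediate vertex sequences; the minimum is 3, attained along the walk 0 → 0 → 0 → 1.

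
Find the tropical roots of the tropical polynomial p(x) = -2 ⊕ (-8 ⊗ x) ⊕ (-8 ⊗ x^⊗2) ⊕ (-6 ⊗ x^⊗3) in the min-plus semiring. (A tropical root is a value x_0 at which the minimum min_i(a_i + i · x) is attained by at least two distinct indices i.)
Roots: {-2, 0, 6}

Each tropical root is a break point of the lower envelope of the lines y = a_i + i · x (there are 4 lines, with slopes 0, 1, ..., 3). Only the lines that attain the minimum somewhere contribute to roots; other lines are dominated. Here the surviving (envelope) indices are i = 3, i = 2, i = 1, i = 0.
Intersections between consecutive envelope lines give the roots: for adjacent envelope indices i < j the intersection is x = (a_i − a_j) / (j − i). Reading off the sorted break points: {-2, 0, 6}.
Verification: at each break x_0, at least two indices attain the minimum of min_i(a_i + i · x_0).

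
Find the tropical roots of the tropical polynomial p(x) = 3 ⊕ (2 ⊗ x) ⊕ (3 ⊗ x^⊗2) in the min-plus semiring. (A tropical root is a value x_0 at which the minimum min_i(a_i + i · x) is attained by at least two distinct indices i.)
Roots: {-1, 1}

Each tropical root is a break point of the lower envelope of the lines y = a_i + i · x (there are 3 lines, with slopes 0, 1, ..., 2). Only the lines that attain the minimum somewhere contribute to roots; other lines are dominated. Here the surviving (envelope) indices are i = 2, i = 1, i = 0.
Intersections between consecutive envelope lines give the roots: for adjacent envelope indices i < j the intersection is x = (a_i − a_j) / (j − i). Reading off the sorted break points: {-1, 1}.
Verification: at each break x_0, at least two indices attain the minimum of min_i(a_i + i · x_0).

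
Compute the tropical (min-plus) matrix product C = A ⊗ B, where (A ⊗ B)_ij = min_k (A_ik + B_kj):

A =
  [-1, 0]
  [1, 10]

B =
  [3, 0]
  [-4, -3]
A ⊗ B =
  [-4, -3]
  [4, 1]

Apply the min-plus product entry-by-entry:
  C[0][0] = min over k of (A[0][0] + B[0][0] = -1 + 3 = 2, A[0][1] + B[1][0] = 0 + -4 = -4) = -4 (attained at k = 1)
  C[0][1] = min over k of (A[0][0] + B[0][1] = -1 + 0 = -1, A[0][1] + B[1][1] = 0 + -3 = -3) = -3 (attained at k = 1)
  C[1][0] = min over k of (A[1][0] + B[0][0] = 1 + 3 = 4, A[1][1] + B[1][0] = 10 + -4 = 6) = 4 (attained at k = 0)
  C[1][1] = min over k of (A[1][0] + B[0][1] = 1 + 0 = 1, A[1][1] + B[1][1] = 10 + -3 = 7) = 1 (attained at k = 0)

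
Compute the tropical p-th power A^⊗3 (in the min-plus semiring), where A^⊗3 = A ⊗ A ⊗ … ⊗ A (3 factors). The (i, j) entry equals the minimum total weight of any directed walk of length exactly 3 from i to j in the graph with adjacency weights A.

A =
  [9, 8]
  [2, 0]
A^⊗3 =
  [10, 8]
  [2, 0]

Each entry (A^⊗3)_ij equals the minimum over all length-3 walks i = v_0 → v_1 → … → v_3 = j of Σ_t A[v_t][v_{t+1}]. For example, for (i, j) = (0, 1) we minimise over 4 possible intermediate vertex sequences; the minimum is 8, attained along the walk 0 → 1 → 1 → 1.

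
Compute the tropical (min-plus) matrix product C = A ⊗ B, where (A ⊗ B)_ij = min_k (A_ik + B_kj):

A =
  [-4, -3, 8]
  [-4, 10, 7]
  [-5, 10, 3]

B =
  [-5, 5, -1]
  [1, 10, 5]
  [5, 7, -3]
A ⊗ B =
  [-9, 1, -5]
  [-9, 1, -5]
  [-10, 0, -6]

Apply the min-plus product entry-by-entry:
  C[0][0] = min over k of (A[0][0] + B[0][0] = -4 + -5 = -9, A[0][1] + B[1][0] = -3 + 1 = -2, A[0][2] + B[2][0] = 8 + 5 = 13) = -9 (attained at k = 0)
  C[0][1] = min over k of (A[0][0] + B[0][1] = -4 + 5 = 1, A[0][1] + B[1][1] = -3 + 10 = 7, A[0][2] + B[2][1] = 8 + 7 = 15) = 1 (attained at k = 0)
  C[0][2] = min over k of (A[0][0] + B[0][2] = -4 + -1 = -5, A[0][1] + B[1][2] = -3 + 5 = 2, A[0][2] + B[2][2] = 8 + -3 = 5) = -5 (attained at k = 0)
  C[1][0] = min over k of (A[1][0] + B[0][0] = -4 + -5 = -9, A[1][1] + B[1][0] = 10 + 1 = 11, A[1][2] + B[2][0] = 7 + 5 = 12) = -9 (attained at k = 0)
  C[1][1] = min over k of (A[1][0] + B[0][1] = -4 + 5 = 1, A[1][1] + B[1][1] = 10 + 10 = 20, A[1][2] + B[2][1] = 7 + 7 = 14) = 1 (attained at k = 0)
  C[1][2] = min over k of (A[1][0] + B[0][2] = -4 + -1 = -5, A[1][1] + B[1][2] = 10 + 5 = 15, A[1][2] + B[2][2] = 7 + -3 = 4) = -5 (attained at k = 0)
  C[2][0] = min over k of (A[2][0] + B[0][0] = -5 + -5 = -10, A[2][1] + B[1][0] = 10 + 1 = 11, A[2][2] + B[2][0] = 3 + 5 = 8) = -10 (attained at k = 0)
  C[2][1] = min over k of (A[2][0] + B[0][1] = -5 + 5 = 0, A[2][1] + B[1][1] = 10 + 10 = 20, A[2][2] + B[2][1] = 3 + 7 = 10) = 0 (attained at k = 0)
  C[2][2] = min over k of (A[2][0] + B[0][2] = -5 + -1 = -6, A[2][1] + B[1][2] = 10 + 5 = 15, A[2][2] + B[2][2] = 3 + -3 = 0) = -6 (attained at k = 0)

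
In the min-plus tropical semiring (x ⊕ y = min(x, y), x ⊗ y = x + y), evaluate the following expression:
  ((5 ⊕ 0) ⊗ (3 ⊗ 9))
((5 ⊕ 0) ⊗ (3 ⊗ 9)) = 12

Expand innermost to outermost. Recall ⊕ takes the minimum of its arguments and ⊗ takes their sum. Working out the expression ((5 ⊕ 0) ⊗ (3 ⊗ 9)) gives 12.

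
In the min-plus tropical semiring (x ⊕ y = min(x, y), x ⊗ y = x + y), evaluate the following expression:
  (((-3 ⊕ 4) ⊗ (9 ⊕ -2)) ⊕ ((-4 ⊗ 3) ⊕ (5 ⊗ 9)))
(((-3 ⊕ 4) ⊗ (9 ⊕ -2)) ⊕ ((-4 ⊗ 3) ⊕ (5 ⊗ 9))) = -5

Expand innermost to outermost. Recall ⊕ takes the minimum of its arguments and ⊗ takes their sum. Working out the expression (((-3 ⊕ 4) ⊗ (9 ⊕ -2)) ⊕ ((-4 ⊗ 3) ⊕ (5 ⊗ 9))) gives -5.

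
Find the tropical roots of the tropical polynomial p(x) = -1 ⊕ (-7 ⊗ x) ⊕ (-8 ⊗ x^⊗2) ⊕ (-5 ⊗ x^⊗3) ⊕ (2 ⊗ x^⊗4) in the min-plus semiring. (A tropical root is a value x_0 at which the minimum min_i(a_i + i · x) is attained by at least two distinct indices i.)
Roots: {-7, -3, 1, 6}

Each tropical root is a break point of the lower envelope of the lines y = a_i + i · x (there are 5 lines, with slopes 0, 1, ..., 4). Only the lines that attain the minimum somewhere contribute to roots; other lines are dominated. Here the surviving (envelope) indices are i = 4, i = 3, i = 2, i = 1, i = 0.
Intersections between consecutive envelope lines give the roots: for adjacent envelope indices i < j the intersection is x = (a_i − a_j) / (j − i). Reading off the sorted break points: {-7, -3, 1, 6}.
Verification: at each break x_0, at least two indices attain the minimum of min_i(a_i + i · x_0).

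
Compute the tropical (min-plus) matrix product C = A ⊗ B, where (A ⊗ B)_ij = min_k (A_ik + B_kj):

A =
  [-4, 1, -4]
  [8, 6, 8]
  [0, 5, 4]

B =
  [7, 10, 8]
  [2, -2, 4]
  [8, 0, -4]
A ⊗ B =
  [3, -4, -8]
  [8, 4, 4]
  [7, 3, 0]

Apply the min-plus product entry-by-entry:
  C[0][0] = min over k of (A[0][0] + B[0][0] = -4 + 7 = 3, A[0][1] + B[1][0] = 1 + 2 = 3, A[0][2] + B[2][0] = -4 + 8 = 4) = 3 (attained at k = 0)
  C[0][1] = min over k of (A[0][0] + B[0][1] = -4 + 10 = 6, A[0][1] + B[1][1] = 1 + -2 = -1, A[0][2] + B[2][1] = -4 + 0 = -4) = -4 (attained at k = 2)
  C[0][2] = min over k of (A[0][0] + B[0][2] = -4 + 8 = 4, A[0][1] + B[1][2] = 1 + 4 = 5, A[0][2] + B[2][2] = -4 + -4 = -8) = -8 (attained at k = 2)
  C[1][0] = min over k of (A[1][0] + B[0][0] = 8 + 7 = 15, A[1][1] + B[1][0] = 6 + 2 = 8, A[1][2] + B[2][0] = 8 + 8 = 16) = 8 (attained at k = 1)
  C[1][1] = min over k of (A[1][0] + B[0][1] = 8 + 10 = 18, A[1][1] + B[1][1] = 6 + -2 = 4, A[1][2] + B[2][1] = 8 + 0 = 8) = 4 (attained at k = 1)
  C[1][2] = min over k of (A[1][0] + B[0][2] = 8 + 8 = 16, A[1][1] + B[1][2] = 6 + 4 = 10, A[1][2] + B[2][2] = 8 + -4 = 4) = 4 (attained at k = 2)
  C[2][0] = min over k of (A[2][0] + B[0][0] = 0 + 7 = 7, A[2][1] + B[1][0] = 5 + 2 = 7, A[2][2] + B[2][0] = 4 + 8 = 12) = 7 (attained at k = 0)
  C[2][1] = min over k of (A[2][0] + B[0][1] = 0 + 10 = 10, A[2][1] + B[1][1] = 5 + -2 = 3, A[2][2] + B[2][1] = 4 + 0 = 4) = 3 (attained at k = 1)
  C[2][2] = min over k of (A[2][0] + B[0][2] = 0 + 8 = 8, A[2][1] + B[1][2] = 5 + 4 = 9, A[2][2] + B[2][2] = 4 + -4 = 0) = 0 (attained at k = 2)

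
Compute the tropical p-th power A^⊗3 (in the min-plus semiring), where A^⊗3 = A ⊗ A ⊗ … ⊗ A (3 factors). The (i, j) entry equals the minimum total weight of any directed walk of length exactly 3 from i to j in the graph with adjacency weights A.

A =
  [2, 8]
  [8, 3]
A^⊗3 =
  [6, 12]
  [12, 9]

Each entry (A^⊗3)_ij equals the minimum over all length-3 walks i = v_0 → v_1 → … → v_3 = j of Σ_t A[v_t][v_{t+1}]. For example, for (i, j) = (0, 1) we minimise over 4 possible intermediate vertex sequences; the minimum is 12, attained along the walk 0 → 0 → 0 → 1.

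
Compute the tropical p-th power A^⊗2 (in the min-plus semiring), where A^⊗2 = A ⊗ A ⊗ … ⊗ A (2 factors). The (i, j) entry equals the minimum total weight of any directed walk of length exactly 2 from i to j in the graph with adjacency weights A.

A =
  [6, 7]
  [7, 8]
A^⊗2 =
  [12, 13]
  [13, 14]

Each entry (A^⊗2)_ij equals the minimum over all length-2 walks i = v_0 → v_1 → … → v_2 = j of Σ_t A[v_t][v_{t+1}]. For example, for (i, j) = (0, 1) we minimise over 2 possible intermediate vertex sequences; the minimum is 13, attained along the walk 0 → 0 → 1.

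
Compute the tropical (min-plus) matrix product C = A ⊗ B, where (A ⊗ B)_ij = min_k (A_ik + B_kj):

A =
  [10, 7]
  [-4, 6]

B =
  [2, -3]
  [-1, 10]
A ⊗ B =
  [6, 7]
  [-2, -7]

Apply the min-plus product entry-by-entry:
  C[0][0] = min over k of (A[0][0] + B[0][0] = 10 + 2 = 12, A[0][1] + B[1][0] = 7 + -1 = 6) = 6 (attained at k = 1)
  C[0][1] = min over k of (A[0][0] + B[0][1] = 10 + -3 = 7, A[0][1] + B[1][1] = 7 + 10 = 17) = 7 (attained at k = 0)
  C[1][0] = min over k of (A[1][0] + B[0][0] = -4 + 2 = -2, A[1][1] + B[1][0] = 6 + -1 = 5) = -2 (attained at k = 0)
  C[1][1] = min over k of (A[1][0] + B[0][1] = -4 + -3 = -7, A[1][1] + B[1][1] = 6 + 10 = 16) = -7 (attained at k = 0)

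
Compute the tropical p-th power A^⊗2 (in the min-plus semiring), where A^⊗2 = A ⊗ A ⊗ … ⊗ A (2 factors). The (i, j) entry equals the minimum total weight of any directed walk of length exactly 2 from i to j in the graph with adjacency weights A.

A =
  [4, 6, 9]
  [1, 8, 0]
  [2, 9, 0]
A^⊗2 =
  [7, 10, 6]
  [2, 7, 0]
  [2, 8, 0]

Each entry (A^⊗2)_ij equals the minimum over all length-2 walks i = v_0 → v_1 → … → v_2 = j of Σ_t A[v_t][v_{t+1}]. For example, for (i, j) = (0, 2) we minimise over 3 possible intermediate vertex sequences; the minimum is 6, attained along the walk 0 → 1 → 2.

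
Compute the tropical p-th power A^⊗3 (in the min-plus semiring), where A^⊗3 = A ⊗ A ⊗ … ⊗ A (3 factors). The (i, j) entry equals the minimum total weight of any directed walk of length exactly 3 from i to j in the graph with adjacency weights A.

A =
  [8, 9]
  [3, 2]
A^⊗3 =
  [14, 13]
  [7, 6]

Each entry (A^⊗3)_ij equals the minimum over all length-3 walks i = v_0 → v_1 → … → v_3 = j of Σ_t A[v_t][v_{t+1}]. For example, for (i, j) = (0, 1) we minimise over 4 possible intermediate vertex sequences; the minimum is 13, attained along the walk 0 → 1 → 1 → 1.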